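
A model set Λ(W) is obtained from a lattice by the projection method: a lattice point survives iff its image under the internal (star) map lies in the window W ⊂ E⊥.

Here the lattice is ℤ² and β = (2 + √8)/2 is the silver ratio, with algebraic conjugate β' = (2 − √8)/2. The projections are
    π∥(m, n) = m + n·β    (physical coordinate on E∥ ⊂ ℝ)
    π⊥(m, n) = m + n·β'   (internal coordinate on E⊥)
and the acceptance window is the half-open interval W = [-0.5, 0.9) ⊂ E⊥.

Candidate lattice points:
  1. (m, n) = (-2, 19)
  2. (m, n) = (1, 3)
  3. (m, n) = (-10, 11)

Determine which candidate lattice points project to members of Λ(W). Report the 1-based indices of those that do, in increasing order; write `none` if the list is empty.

2

Numerically β ≈ 2.4142 and β' = −1/β ≈ -0.4142.
candidate 1: (m,n)=(-2,19) → π∥ = -2+19·β ≈ 43.8701, π⊥ = -2+19·β' ≈ -9.8701 ∉ [-0.5, 0.9) ⇒ out
candidate 2: (m,n)=(1,3) → π∥ = 1+3·β ≈ 8.2426, π⊥ = 1+3·β' ≈ -0.2426 ∈ [-0.5, 0.9) ⇒ IN Λ
candidate 3: (m,n)=(-10,11) → π∥ = -10+11·β ≈ 16.5563, π⊥ = -10+11·β' ≈ -14.5563 ∉ [-0.5, 0.9) ⇒ out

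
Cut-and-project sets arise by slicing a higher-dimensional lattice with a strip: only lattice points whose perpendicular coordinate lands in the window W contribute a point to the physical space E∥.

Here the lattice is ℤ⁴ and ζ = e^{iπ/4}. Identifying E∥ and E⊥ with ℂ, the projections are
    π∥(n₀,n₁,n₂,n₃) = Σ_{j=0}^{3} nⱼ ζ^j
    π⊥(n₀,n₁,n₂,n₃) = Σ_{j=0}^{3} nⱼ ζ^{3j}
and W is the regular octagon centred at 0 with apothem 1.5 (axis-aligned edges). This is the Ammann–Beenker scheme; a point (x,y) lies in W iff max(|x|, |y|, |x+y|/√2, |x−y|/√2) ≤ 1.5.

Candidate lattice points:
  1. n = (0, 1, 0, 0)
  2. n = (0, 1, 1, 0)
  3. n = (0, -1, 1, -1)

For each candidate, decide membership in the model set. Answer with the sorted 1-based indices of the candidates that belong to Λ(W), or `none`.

With ζ = e^{iπ/4} the internal vectors are ζ^0,ζ^3,ζ^6,ζ^9.
candidate 1: n = (0, 1, 0, 0) → π⊥ ≈ (-0.70711, +0.70711); max(|x|,|y|,|x±y|/√2) = 1.00000 ≤ 1.5 ⇒ ∈ W
candidate 2: n = (0, 1, 1, 0) → π⊥ ≈ (-0.70711, -0.29289); max(|x|,|y|,|x±y|/√2) = 0.70711 ≤ 1.5 ⇒ ∈ W
candidate 3: n = (0, -1, 1, -1) → π⊥ ≈ (+0.00000, -2.41421); max(|x|,|y|,|x±y|/√2) = 2.41421 > 1.5 ⇒ ∉ W

1, 2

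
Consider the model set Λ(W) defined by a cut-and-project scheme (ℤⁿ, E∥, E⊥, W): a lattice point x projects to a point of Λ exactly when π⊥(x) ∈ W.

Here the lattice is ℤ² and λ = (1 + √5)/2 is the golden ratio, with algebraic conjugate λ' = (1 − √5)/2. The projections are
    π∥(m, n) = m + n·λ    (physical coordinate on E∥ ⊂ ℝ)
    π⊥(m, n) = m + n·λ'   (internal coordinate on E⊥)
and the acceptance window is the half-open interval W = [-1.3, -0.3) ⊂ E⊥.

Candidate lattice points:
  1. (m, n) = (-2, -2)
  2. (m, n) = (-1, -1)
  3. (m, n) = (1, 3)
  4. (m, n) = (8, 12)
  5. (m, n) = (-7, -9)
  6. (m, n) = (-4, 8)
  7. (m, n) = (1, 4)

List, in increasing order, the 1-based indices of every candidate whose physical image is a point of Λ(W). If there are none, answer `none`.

1, 2, 3

Numerically λ ≈ 1.61803 and λ' = −1/λ ≈ -0.61803.
#1 (-2,-2): internal coord -2 + (-2)·λ' = -0.76393; -0.76393 ∈ [-1.3, -0.3) → IN Λ
#2 (-1,-1): internal coord -1 + (-1)·λ' = -0.38197; -0.38197 ∈ [-1.3, -0.3) → IN Λ
#3 (1,3): internal coord 1 + (3)·λ' = -0.85410; -0.85410 ∈ [-1.3, -0.3) → IN Λ
#4 (8,12): internal coord 8 + (12)·λ' = +0.58359; +0.58359 ∉ [-1.3, -0.3) → out
#5 (-7,-9): internal coord -7 + (-9)·λ' = -1.43769; -1.43769 ∉ [-1.3, -0.3) → out
#6 (-4,8): internal coord -4 + (8)·λ' = -8.94427; -8.94427 ∉ [-1.3, -0.3) → out
#7 (1,4): internal coord 1 + (4)·λ' = -1.47214; -1.47214 ∉ [-1.3, -0.3) → out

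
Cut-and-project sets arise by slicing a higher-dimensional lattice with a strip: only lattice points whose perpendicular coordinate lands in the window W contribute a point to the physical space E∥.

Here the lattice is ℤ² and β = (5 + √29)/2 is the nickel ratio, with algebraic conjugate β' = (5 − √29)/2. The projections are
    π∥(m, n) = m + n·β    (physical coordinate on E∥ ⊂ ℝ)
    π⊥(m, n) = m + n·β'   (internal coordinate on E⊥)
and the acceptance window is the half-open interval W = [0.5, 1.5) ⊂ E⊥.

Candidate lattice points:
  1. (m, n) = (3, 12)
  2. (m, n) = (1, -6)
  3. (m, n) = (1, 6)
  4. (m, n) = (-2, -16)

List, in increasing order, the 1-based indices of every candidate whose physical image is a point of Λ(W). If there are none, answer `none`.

Compute β' = (5−√29)/2 = -0.1926, so π⊥(m,n) = m -0.1926·n.
#1 (3,12): internal coord 3 + (12)·β' = +0.6890; +0.6890 ∈ [0.5, 1.5) → IN Λ
#2 (1,-6): internal coord 1 + (-6)·β' = +2.1555; +2.1555 ∉ [0.5, 1.5) → out
#3 (1,6): internal coord 1 + (6)·β' = -0.1555; -0.1555 ∉ [0.5, 1.5) → out
#4 (-2,-16): internal coord -2 + (-16)·β' = +1.0813; +1.0813 ∈ [0.5, 1.5) → IN Λ

1, 4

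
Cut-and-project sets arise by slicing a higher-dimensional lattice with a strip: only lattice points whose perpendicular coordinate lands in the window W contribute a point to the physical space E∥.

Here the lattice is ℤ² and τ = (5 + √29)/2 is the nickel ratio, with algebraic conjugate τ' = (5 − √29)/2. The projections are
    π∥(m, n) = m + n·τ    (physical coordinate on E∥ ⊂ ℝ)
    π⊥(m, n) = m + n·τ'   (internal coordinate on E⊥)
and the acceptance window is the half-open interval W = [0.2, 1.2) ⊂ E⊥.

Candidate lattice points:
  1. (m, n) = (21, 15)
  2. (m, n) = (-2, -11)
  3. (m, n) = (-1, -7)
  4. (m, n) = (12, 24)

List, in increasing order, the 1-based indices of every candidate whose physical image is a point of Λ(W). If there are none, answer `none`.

3

τ' = (5−√29)/2 ≈ -0.192582.
candidate 1: (m,n)=(21,15) → π∥ = 21+15·τ ≈ 98.888736, π⊥ = 21+15·τ' ≈ 18.111264 ∉ [0.2, 1.2) ⇒ out
candidate 2: (m,n)=(-2,-11) → π∥ = -2-11·τ ≈ -59.118406, π⊥ = -2-11·τ' ≈ 0.118406 ∉ [0.2, 1.2) ⇒ out
candidate 3: (m,n)=(-1,-7) → π∥ = -1-7·τ ≈ -37.348077, π⊥ = -1-7·τ' ≈ 0.348077 ∈ [0.2, 1.2) ⇒ IN Λ
candidate 4: (m,n)=(12,24) → π∥ = 12+24·τ ≈ 136.621978, π⊥ = 12+24·τ' ≈ 7.378022 ∉ [0.2, 1.2) ⇒ out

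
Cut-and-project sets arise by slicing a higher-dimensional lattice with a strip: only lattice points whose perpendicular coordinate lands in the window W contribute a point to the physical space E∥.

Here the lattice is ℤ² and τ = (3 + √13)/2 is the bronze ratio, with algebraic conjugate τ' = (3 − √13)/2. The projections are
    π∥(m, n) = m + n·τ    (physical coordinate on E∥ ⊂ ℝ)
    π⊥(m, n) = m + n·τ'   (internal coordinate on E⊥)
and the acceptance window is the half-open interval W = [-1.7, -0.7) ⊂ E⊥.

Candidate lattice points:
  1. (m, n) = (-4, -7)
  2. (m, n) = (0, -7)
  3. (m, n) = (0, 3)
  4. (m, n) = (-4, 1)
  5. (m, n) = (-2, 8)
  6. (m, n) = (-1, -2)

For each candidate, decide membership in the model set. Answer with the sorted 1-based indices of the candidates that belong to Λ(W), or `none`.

3

Numerically τ ≈ 3.30278 and τ' = −1/τ ≈ -0.30278.
candidate 1: (m,n)=(-4,-7) → π∥ = -4-7·τ ≈ -27.11943, π⊥ = -4-7·τ' ≈ -1.88057 ∉ [-1.7, -0.7) ⇒ out
candidate 2: (m,n)=(0,-7) → π∥ = 0-7·τ ≈ -23.11943, π⊥ = 0-7·τ' ≈ 2.11943 ∉ [-1.7, -0.7) ⇒ out
candidate 3: (m,n)=(0,3) → π∥ = 0+3·τ ≈ 9.90833, π⊥ = 0+3·τ' ≈ -0.90833 ∈ [-1.7, -0.7) ⇒ IN Λ
candidate 4: (m,n)=(-4,1) → π∥ = -4+1·τ ≈ -0.69722, π⊥ = -4+1·τ' ≈ -4.30278 ∉ [-1.7, -0.7) ⇒ out
candidate 5: (m,n)=(-2,8) → π∥ = -2+8·τ ≈ 24.42221, π⊥ = -2+8·τ' ≈ -4.42221 ∉ [-1.7, -0.7) ⇒ out
candidate 6: (m,n)=(-1,-2) → π∥ = -1-2·τ ≈ -7.60555, π⊥ = -1-2·τ' ≈ -0.39445 ∉ [-1.7, -0.7) ⇒ out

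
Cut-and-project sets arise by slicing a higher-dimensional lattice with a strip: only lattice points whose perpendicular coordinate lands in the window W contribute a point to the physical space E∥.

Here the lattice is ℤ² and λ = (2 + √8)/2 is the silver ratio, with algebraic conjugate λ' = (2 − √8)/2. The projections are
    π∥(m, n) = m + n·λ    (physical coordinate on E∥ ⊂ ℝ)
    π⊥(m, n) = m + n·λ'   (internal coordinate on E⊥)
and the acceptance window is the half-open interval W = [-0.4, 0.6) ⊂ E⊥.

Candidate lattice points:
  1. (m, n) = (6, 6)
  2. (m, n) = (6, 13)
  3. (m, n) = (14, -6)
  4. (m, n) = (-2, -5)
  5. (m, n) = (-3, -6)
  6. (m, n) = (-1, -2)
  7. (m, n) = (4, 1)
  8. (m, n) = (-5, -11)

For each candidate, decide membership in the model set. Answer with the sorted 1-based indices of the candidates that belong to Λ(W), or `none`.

4, 6

λ' = (2−√8)/2 ≈ -0.4142.
[1] lift (6,6): star map gives 3.5147; window check -0.4 ≤ 3.5147 < 0.6 is false → out
[2] lift (6,13): star map gives 0.6152; window check -0.4 ≤ 0.6152 < 0.6 is false → out
[3] lift (14,-6): star map gives 16.4853; window check -0.4 ≤ 16.4853 < 0.6 is false → out
[4] lift (-2,-5): star map gives 0.0711; window check -0.4 ≤ 0.0711 < 0.6 is true → IN Λ
[5] lift (-3,-6): star map gives -0.5147; window check -0.4 ≤ -0.5147 < 0.6 is false → out
[6] lift (-1,-2): star map gives -0.1716; window check -0.4 ≤ -0.1716 < 0.6 is true → IN Λ
[7] lift (4,1): star map gives 3.5858; window check -0.4 ≤ 3.5858 < 0.6 is false → out
[8] lift (-5,-11): star map gives -0.4437; window check -0.4 ≤ -0.4437 < 0.6 is false → out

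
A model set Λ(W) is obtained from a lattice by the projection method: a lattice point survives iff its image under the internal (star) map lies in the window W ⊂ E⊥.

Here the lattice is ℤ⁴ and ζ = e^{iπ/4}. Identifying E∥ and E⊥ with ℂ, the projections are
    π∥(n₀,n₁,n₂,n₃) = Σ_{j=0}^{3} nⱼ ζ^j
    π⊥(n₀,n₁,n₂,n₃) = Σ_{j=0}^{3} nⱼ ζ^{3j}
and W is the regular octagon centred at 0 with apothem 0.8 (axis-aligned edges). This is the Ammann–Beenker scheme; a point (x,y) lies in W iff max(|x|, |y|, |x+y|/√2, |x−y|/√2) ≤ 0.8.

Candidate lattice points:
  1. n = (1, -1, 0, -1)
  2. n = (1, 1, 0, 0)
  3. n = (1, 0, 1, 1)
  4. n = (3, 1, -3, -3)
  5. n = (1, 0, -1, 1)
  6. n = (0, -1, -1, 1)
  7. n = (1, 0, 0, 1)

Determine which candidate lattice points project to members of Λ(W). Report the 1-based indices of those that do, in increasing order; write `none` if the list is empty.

π⊥(n) = n₀ + n₁ζ³ + n₂ζ⁶ + n₃ζ⁹ where ζ = e^{iπ/4}.
#1 (1, -1, 0, -1): internal (1.000000, -1.414214); octagon support 1.707107 vs apothem 0.8 → ∉ W
#2 (1, 1, 0, 0): internal (0.292893, 0.707107); octagon support 0.707107 vs apothem 0.8 → ∈ W
#3 (1, 0, 1, 1): internal (1.707107, -0.292893); octagon support 1.707107 vs apothem 0.8 → ∉ W
#4 (3, 1, -3, -3): internal (0.171573, 1.585786); octagon support 1.585786 vs apothem 0.8 → ∉ W
#5 (1, 0, -1, 1): internal (1.707107, 1.707107); octagon support 2.414214 vs apothem 0.8 → ∉ W
#6 (0, -1, -1, 1): internal (1.414214, 1.000000); octagon support 1.707107 vs apothem 0.8 → ∉ W
#7 (1, 0, 0, 1): internal (1.707107, 0.707107); octagon support 1.707107 vs apothem 0.8 → ∉ W

2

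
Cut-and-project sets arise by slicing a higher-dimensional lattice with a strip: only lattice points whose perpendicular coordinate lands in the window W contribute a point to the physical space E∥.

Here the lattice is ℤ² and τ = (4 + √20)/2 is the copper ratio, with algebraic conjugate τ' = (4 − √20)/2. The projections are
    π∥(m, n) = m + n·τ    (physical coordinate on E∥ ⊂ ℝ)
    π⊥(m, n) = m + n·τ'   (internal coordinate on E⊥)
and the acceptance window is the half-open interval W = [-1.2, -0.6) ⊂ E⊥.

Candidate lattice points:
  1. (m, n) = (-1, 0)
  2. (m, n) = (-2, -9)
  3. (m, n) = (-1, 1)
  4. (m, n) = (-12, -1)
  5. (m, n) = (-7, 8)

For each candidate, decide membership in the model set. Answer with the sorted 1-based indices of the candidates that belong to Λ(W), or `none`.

τ' = (4−√20)/2 ≈ -0.236068.
[1] lift (-1,0): star map gives -1.000000; window check -1.2 ≤ -1.000000 < -0.6 is true → IN Λ
[2] lift (-2,-9): star map gives 0.124612; window check -1.2 ≤ 0.124612 < -0.6 is false → out
[3] lift (-1,1): star map gives -1.236068; window check -1.2 ≤ -1.236068 < -0.6 is false → out
[4] lift (-12,-1): star map gives -11.763932; window check -1.2 ≤ -11.763932 < -0.6 is false → out
[5] lift (-7,8): star map gives -8.888544; window check -1.2 ≤ -8.888544 < -0.6 is false → out

1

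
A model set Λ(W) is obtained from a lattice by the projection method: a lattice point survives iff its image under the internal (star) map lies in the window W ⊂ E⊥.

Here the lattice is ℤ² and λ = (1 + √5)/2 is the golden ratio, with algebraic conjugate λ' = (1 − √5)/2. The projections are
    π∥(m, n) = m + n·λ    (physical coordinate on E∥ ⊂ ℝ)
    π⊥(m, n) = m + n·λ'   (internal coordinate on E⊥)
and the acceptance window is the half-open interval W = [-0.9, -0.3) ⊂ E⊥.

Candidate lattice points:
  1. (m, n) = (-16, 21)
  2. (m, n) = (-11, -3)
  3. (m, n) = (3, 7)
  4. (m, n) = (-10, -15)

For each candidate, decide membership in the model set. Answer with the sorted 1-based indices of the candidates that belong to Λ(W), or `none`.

4

λ' = (1−√5)/2 ≈ -0.618034.
[1] lift (-16,21): star map gives -28.978714; window check -0.9 ≤ -28.978714 < -0.3 is false → out
[2] lift (-11,-3): star map gives -9.145898; window check -0.9 ≤ -9.145898 < -0.3 is false → out
[3] lift (3,7): star map gives -1.326238; window check -0.9 ≤ -1.326238 < -0.3 is false → out
[4] lift (-10,-15): star map gives -0.729490; window check -0.9 ≤ -0.729490 < -0.3 is true → IN Λ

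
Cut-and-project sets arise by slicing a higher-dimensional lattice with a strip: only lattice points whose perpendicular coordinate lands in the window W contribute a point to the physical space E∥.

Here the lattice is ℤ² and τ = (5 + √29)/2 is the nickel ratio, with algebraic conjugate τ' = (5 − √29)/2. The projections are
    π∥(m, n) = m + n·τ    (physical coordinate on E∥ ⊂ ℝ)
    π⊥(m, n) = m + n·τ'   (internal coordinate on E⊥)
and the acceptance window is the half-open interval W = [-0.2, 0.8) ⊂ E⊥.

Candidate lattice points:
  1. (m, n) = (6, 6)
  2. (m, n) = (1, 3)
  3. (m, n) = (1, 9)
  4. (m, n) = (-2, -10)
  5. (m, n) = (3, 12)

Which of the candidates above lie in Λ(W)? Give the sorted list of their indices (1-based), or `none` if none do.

2, 4, 5

Compute τ' = (5−√29)/2 = -0.1926, so π⊥(m,n) = m -0.1926·n.
[1] lift (6,6): star map gives 4.8445; window check -0.2 ≤ 4.8445 < 0.8 is false → out
[2] lift (1,3): star map gives 0.4223; window check -0.2 ≤ 0.4223 < 0.8 is true → IN Λ
[3] lift (1,9): star map gives -0.7332; window check -0.2 ≤ -0.7332 < 0.8 is false → out
[4] lift (-2,-10): star map gives -0.0742; window check -0.2 ≤ -0.0742 < 0.8 is true → IN Λ
[5] lift (3,12): star map gives 0.6890; window check -0.2 ≤ 0.6890 < 0.8 is true → IN Λ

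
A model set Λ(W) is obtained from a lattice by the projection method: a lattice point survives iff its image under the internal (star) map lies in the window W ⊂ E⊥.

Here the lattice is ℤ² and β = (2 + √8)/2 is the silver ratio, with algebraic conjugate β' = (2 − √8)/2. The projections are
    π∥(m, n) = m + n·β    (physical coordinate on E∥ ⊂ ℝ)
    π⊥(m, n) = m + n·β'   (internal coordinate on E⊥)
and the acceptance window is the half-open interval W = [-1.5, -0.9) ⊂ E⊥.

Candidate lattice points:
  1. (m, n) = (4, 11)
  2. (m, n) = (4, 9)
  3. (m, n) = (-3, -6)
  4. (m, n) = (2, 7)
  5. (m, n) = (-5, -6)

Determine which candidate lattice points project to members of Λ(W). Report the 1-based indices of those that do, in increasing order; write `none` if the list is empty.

none

β' = (2−√8)/2 ≈ -0.4142.
#1 (4,11): internal coord 4 + (11)·β' = -0.5563; -0.5563 ∉ [-1.5, -0.9) → out
#2 (4,9): internal coord 4 + (9)·β' = +0.2721; +0.2721 ∉ [-1.5, -0.9) → out
#3 (-3,-6): internal coord -3 + (-6)·β' = -0.5147; -0.5147 ∉ [-1.5, -0.9) → out
#4 (2,7): internal coord 2 + (7)·β' = -0.8995; -0.8995 ∉ [-1.5, -0.9) → out
#5 (-5,-6): internal coord -5 + (-6)·β' = -2.5147; -2.5147 ∉ [-1.5, -0.9) → out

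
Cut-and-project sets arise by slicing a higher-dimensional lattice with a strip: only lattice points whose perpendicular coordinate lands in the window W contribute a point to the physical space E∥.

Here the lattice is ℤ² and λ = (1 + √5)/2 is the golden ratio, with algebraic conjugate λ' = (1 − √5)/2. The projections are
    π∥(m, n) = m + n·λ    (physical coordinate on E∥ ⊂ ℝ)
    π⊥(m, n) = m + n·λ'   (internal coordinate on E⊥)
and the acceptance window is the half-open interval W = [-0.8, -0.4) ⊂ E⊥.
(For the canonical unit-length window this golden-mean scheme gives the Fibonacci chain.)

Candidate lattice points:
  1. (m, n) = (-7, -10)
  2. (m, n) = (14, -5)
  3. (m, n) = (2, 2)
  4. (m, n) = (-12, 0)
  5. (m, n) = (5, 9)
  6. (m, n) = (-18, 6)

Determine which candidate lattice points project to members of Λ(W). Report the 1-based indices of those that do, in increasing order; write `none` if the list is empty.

5

Numerically λ ≈ 1.618034 and λ' = −1/λ ≈ -0.618034.
candidate 1: (m,n)=(-7,-10) → π∥ = -7-10·λ ≈ -23.180340, π⊥ = -7-10·λ' ≈ -0.819660 ∉ [-0.8, -0.4) ⇒ out
candidate 2: (m,n)=(14,-5) → π∥ = 14-5·λ ≈ 5.909830, π⊥ = 14-5·λ' ≈ 17.090170 ∉ [-0.8, -0.4) ⇒ out
candidate 3: (m,n)=(2,2) → π∥ = 2+2·λ ≈ 5.236068, π⊥ = 2+2·λ' ≈ 0.763932 ∉ [-0.8, -0.4) ⇒ out
candidate 4: (m,n)=(-12,0) → π∥ = -12+0·λ ≈ -12.000000, π⊥ = -12+0·λ' ≈ -12.000000 ∉ [-0.8, -0.4) ⇒ out
candidate 5: (m,n)=(5,9) → π∥ = 5+9·λ ≈ 19.562306, π⊥ = 5+9·λ' ≈ -0.562306 ∈ [-0.8, -0.4) ⇒ IN Λ
candidate 6: (m,n)=(-18,6) → π∥ = -18+6·λ ≈ -8.291796, π⊥ = -18+6·λ' ≈ -21.708204 ∉ [-0.8, -0.4) ⇒ out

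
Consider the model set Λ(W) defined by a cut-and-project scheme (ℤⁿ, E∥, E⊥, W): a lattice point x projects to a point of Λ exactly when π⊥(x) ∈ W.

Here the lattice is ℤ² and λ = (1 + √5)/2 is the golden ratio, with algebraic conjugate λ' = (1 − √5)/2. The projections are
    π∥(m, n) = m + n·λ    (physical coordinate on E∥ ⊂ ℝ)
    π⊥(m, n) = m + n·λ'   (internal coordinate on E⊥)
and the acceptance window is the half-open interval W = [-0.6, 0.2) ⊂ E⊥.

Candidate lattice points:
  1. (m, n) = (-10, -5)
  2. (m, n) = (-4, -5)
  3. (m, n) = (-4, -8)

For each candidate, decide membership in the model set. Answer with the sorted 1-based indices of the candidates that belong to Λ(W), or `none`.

none

Numerically λ ≈ 1.6180 and λ' = −1/λ ≈ -0.6180.
[1] lift (-10,-5): star map gives -6.9098; window check -0.6 ≤ -6.9098 < 0.2 is false → out
[2] lift (-4,-5): star map gives -0.9098; window check -0.6 ≤ -0.9098 < 0.2 is false → out
[3] lift (-4,-8): star map gives 0.9443; window check -0.6 ≤ 0.9443 < 0.2 is false → out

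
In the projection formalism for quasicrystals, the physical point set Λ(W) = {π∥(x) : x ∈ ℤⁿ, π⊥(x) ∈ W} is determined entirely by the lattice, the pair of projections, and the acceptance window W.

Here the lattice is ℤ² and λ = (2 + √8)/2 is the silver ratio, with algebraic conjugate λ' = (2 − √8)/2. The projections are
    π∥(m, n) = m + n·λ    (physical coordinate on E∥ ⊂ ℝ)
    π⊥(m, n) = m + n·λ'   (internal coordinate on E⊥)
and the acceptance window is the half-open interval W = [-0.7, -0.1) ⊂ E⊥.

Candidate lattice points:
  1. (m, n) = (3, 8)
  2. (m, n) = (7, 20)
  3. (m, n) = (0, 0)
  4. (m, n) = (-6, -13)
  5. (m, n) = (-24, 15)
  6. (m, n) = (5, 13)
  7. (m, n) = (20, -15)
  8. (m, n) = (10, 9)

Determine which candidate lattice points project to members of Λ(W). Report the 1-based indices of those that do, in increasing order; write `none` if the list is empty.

1, 4, 6

Compute λ' = (2−√8)/2 = -0.41421, so π⊥(m,n) = m -0.41421·n.
[1] lift (3,8): star map gives -0.31371; window check -0.7 ≤ -0.31371 < -0.1 is true → IN Λ
[2] lift (7,20): star map gives -1.28427; window check -0.7 ≤ -1.28427 < -0.1 is false → out
[3] lift (0,0): star map gives 0.00000; window check -0.7 ≤ 0.00000 < -0.1 is false → out
[4] lift (-6,-13): star map gives -0.61522; window check -0.7 ≤ -0.61522 < -0.1 is true → IN Λ
[5] lift (-24,15): star map gives -30.21320; window check -0.7 ≤ -30.21320 < -0.1 is false → out
[6] lift (5,13): star map gives -0.38478; window check -0.7 ≤ -0.38478 < -0.1 is true → IN Λ
[7] lift (20,-15): star map gives 26.21320; window check -0.7 ≤ 26.21320 < -0.1 is false → out
[8] lift (10,9): star map gives 6.27208; window check -0.7 ≤ 6.27208 < -0.1 is false → out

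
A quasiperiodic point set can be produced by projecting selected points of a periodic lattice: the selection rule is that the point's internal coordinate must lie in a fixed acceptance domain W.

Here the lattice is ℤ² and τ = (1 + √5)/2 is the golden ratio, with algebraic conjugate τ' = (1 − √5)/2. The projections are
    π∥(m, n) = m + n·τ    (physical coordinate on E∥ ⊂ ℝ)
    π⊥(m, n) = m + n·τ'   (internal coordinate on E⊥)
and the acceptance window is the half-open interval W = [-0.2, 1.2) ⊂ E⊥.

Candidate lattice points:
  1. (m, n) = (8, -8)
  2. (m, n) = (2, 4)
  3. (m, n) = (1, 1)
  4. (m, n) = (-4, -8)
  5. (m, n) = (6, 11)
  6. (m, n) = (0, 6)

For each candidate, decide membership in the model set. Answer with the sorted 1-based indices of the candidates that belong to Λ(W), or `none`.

Compute τ' = (1−√5)/2 = -0.6180, so π⊥(m,n) = m -0.6180·n.
[1] lift (8,-8): star map gives 12.9443; window check -0.2 ≤ 12.9443 < 1.2 is false → out
[2] lift (2,4): star map gives -0.4721; window check -0.2 ≤ -0.4721 < 1.2 is false → out
[3] lift (1,1): star map gives 0.3820; window check -0.2 ≤ 0.3820 < 1.2 is true → IN Λ
[4] lift (-4,-8): star map gives 0.9443; window check -0.2 ≤ 0.9443 < 1.2 is true → IN Λ
[5] lift (6,11): star map gives -0.7984; window check -0.2 ≤ -0.7984 < 1.2 is false → out
[6] lift (0,6): star map gives -3.7082; window check -0.2 ≤ -3.7082 < 1.2 is false → out

3, 4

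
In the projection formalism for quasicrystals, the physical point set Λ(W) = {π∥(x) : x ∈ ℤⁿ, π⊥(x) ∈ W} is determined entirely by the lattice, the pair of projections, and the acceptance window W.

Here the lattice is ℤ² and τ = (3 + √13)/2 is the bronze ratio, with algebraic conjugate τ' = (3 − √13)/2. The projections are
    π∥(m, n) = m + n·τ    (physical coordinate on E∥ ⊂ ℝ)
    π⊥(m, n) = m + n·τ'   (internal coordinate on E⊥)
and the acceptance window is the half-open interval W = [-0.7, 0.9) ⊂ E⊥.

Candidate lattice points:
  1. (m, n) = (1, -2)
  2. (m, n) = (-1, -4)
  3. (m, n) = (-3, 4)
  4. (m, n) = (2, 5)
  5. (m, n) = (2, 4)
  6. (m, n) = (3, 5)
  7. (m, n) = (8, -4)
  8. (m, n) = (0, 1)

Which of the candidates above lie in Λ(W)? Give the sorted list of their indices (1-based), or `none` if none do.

2, 4, 5, 8

Compute τ' = (3−√13)/2 = -0.3028, so π⊥(m,n) = m -0.3028·n.
candidate 1: (m,n)=(1,-2) → π∥ = 1-2·τ ≈ -5.6056, π⊥ = 1-2·τ' ≈ 1.6056 ∉ [-0.7, 0.9) ⇒ out
candidate 2: (m,n)=(-1,-4) → π∥ = -1-4·τ ≈ -14.2111, π⊥ = -1-4·τ' ≈ 0.2111 ∈ [-0.7, 0.9) ⇒ IN Λ
candidate 3: (m,n)=(-3,4) → π∥ = -3+4·τ ≈ 10.2111, π⊥ = -3+4·τ' ≈ -4.2111 ∉ [-0.7, 0.9) ⇒ out
candidate 4: (m,n)=(2,5) → π∥ = 2+5·τ ≈ 18.5139, π⊥ = 2+5·τ' ≈ 0.4861 ∈ [-0.7, 0.9) ⇒ IN Λ
candidate 5: (m,n)=(2,4) → π∥ = 2+4·τ ≈ 15.2111, π⊥ = 2+4·τ' ≈ 0.7889 ∈ [-0.7, 0.9) ⇒ IN Λ
candidate 6: (m,n)=(3,5) → π∥ = 3+5·τ ≈ 19.5139, π⊥ = 3+5·τ' ≈ 1.4861 ∉ [-0.7, 0.9) ⇒ out
candidate 7: (m,n)=(8,-4) → π∥ = 8-4·τ ≈ -5.2111, π⊥ = 8-4·τ' ≈ 9.2111 ∉ [-0.7, 0.9) ⇒ out
candidate 8: (m,n)=(0,1) → π∥ = 0+1·τ ≈ 3.3028, π⊥ = 0+1·τ' ≈ -0.3028 ∈ [-0.7, 0.9) ⇒ IN Λ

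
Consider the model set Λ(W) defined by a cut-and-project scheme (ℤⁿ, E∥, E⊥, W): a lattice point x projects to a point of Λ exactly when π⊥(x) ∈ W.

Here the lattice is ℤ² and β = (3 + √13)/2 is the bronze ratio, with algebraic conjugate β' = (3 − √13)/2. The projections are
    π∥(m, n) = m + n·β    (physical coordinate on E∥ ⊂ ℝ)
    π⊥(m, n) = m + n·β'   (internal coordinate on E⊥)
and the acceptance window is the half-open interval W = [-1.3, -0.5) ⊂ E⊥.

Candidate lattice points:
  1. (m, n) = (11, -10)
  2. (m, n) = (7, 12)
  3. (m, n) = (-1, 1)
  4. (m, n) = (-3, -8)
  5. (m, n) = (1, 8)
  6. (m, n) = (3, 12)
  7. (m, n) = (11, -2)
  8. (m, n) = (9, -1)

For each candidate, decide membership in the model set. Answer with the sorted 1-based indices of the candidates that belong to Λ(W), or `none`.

Compute β' = (3−√13)/2 = -0.30278, so π⊥(m,n) = m -0.30278·n.
#1 (11,-10): internal coord 11 + (-10)·β' = +14.02776; +14.02776 ∉ [-1.3, -0.5) → out
#2 (7,12): internal coord 7 + (12)·β' = +3.36669; +3.36669 ∉ [-1.3, -0.5) → out
#3 (-1,1): internal coord -1 + (1)·β' = -1.30278; -1.30278 ∉ [-1.3, -0.5) → out
#4 (-3,-8): internal coord -3 + (-8)·β' = -0.57779; -0.57779 ∈ [-1.3, -0.5) → IN Λ
#5 (1,8): internal coord 1 + (8)·β' = -1.42221; -1.42221 ∉ [-1.3, -0.5) → out
#6 (3,12): internal coord 3 + (12)·β' = -0.63331; -0.63331 ∈ [-1.3, -0.5) → IN Λ
#7 (11,-2): internal coord 11 + (-2)·β' = +11.60555; +11.60555 ∉ [-1.3, -0.5) → out
#8 (9,-1): internal coord 9 + (-1)·β' = +9.30278; +9.30278 ∉ [-1.3, -0.5) → out

4, 6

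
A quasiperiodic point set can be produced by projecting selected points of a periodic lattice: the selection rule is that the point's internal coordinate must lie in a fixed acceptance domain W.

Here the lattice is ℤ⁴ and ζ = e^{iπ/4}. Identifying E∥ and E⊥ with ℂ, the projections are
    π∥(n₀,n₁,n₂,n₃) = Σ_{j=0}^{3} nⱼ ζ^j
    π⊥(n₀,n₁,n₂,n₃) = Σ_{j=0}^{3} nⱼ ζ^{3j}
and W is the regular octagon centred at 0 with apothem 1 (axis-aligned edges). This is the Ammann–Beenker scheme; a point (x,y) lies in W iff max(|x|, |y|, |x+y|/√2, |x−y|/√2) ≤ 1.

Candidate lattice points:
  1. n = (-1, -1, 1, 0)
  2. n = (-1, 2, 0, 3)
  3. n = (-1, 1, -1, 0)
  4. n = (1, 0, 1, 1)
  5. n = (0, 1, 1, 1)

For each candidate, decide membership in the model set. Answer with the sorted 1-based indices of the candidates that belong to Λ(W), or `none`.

π⊥(n) = n₀ + n₁ζ³ + n₂ζ⁶ + n₃ζ⁹ where ζ = e^{iπ/4}.
candidate 1: n = (-1, -1, 1, 0) → π⊥ ≈ (-0.2929, -1.7071); max(|x|,|y|,|x±y|/√2) = 1.7071 > 1 ⇒ ∉ W
candidate 2: n = (-1, 2, 0, 3) → π⊥ ≈ (-0.2929, +3.5355); max(|x|,|y|,|x±y|/√2) = 3.5355 > 1 ⇒ ∉ W
candidate 3: n = (-1, 1, -1, 0) → π⊥ ≈ (-1.7071, +1.7071); max(|x|,|y|,|x±y|/√2) = 2.4142 > 1 ⇒ ∉ W
candidate 4: n = (1, 0, 1, 1) → π⊥ ≈ (+1.7071, -0.2929); max(|x|,|y|,|x±y|/√2) = 1.7071 > 1 ⇒ ∉ W
candidate 5: n = (0, 1, 1, 1) → π⊥ ≈ (+0.0000, +0.4142); max(|x|,|y|,|x±y|/√2) = 0.4142 ≤ 1 ⇒ ∈ W

5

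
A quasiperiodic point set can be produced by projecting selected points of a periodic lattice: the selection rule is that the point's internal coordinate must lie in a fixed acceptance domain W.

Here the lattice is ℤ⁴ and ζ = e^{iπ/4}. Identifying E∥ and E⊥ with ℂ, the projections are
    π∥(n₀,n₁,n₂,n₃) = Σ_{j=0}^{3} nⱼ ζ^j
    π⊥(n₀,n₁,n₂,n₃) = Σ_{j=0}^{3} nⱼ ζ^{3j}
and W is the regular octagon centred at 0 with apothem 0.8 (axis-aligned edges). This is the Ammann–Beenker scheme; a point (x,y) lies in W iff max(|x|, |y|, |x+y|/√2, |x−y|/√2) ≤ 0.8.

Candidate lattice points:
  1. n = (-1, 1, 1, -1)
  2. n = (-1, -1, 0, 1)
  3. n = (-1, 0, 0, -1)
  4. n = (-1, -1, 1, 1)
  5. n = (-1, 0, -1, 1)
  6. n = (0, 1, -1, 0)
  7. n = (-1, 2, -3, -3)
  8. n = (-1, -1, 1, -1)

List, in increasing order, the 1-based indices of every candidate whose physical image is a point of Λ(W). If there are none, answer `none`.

π⊥(n) = n₀ + n₁ζ³ + n₂ζ⁶ + n₃ζ⁹ where ζ = e^{iπ/4}.
#1 (-1, 1, 1, -1): internal (-2.41421, -1.00000); octagon support 2.41421 vs apothem 0.8 → ∉ W
#2 (-1, -1, 0, 1): internal (0.41421, 0.00000); octagon support 0.41421 vs apothem 0.8 → ∈ W
#3 (-1, 0, 0, -1): internal (-1.70711, -0.70711); octagon support 1.70711 vs apothem 0.8 → ∉ W
#4 (-1, -1, 1, 1): internal (0.41421, -1.00000); octagon support 1.00000 vs apothem 0.8 → ∉ W
#5 (-1, 0, -1, 1): internal (-0.29289, 1.70711); octagon support 1.70711 vs apothem 0.8 → ∉ W
#6 (0, 1, -1, 0): internal (-0.70711, 1.70711); octagon support 1.70711 vs apothem 0.8 → ∉ W
#7 (-1, 2, -3, -3): internal (-4.53553, 2.29289); octagon support 4.82843 vs apothem 0.8 → ∉ W
#8 (-1, -1, 1, -1): internal (-1.00000, -2.41421); octagon support 2.41421 vs apothem 0.8 → ∉ W

2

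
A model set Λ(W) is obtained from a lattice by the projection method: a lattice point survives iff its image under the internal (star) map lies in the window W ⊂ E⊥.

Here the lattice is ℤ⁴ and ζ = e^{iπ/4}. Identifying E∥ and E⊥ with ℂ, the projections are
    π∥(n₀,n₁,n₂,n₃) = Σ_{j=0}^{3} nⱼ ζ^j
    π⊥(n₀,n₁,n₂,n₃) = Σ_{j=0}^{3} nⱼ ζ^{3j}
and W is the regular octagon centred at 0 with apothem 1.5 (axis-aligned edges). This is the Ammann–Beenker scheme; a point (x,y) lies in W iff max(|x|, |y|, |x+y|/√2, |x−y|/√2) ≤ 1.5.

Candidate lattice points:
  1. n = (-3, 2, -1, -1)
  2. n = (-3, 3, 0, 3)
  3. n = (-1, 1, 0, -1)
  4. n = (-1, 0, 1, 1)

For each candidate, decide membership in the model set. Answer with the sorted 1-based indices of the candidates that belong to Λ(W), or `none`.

4

Internal map: ζ^{3j} for j=0..3 gives (1,0), (−√2/2,√2/2), (0,−1), (√2/2,√2/2).
#1 (-3, 2, -1, -1): internal (-5.12132, 1.70711); octagon support 5.12132 vs apothem 1.5 → ∉ W
#2 (-3, 3, 0, 3): internal (-3.00000, 4.24264); octagon support 5.12132 vs apothem 1.5 → ∉ W
#3 (-1, 1, 0, -1): internal (-2.41421, 0.00000); octagon support 2.41421 vs apothem 1.5 → ∉ W
#4 (-1, 0, 1, 1): internal (-0.29289, -0.29289); octagon support 0.41421 vs apothem 1.5 → ∈ W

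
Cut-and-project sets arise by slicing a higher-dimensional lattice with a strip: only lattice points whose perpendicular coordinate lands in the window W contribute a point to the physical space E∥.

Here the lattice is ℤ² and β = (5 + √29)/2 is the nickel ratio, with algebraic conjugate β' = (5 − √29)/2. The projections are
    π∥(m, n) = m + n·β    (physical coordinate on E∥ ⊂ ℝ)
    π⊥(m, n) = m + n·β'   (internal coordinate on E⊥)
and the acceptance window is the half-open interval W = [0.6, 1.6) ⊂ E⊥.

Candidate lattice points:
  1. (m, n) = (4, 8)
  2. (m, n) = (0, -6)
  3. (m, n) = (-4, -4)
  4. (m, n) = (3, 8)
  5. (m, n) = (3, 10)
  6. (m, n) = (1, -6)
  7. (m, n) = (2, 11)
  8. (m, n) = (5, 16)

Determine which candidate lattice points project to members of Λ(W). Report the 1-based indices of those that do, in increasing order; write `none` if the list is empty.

2, 4, 5

Compute β' = (5−√29)/2 = -0.192582, so π⊥(m,n) = m -0.192582·n.
[1] lift (4,8): star map gives 2.459341; window check 0.6 ≤ 2.459341 < 1.6 is false → out
[2] lift (0,-6): star map gives 1.155494; window check 0.6 ≤ 1.155494 < 1.6 is true → IN Λ
[3] lift (-4,-4): star map gives -3.229670; window check 0.6 ≤ -3.229670 < 1.6 is false → out
[4] lift (3,8): star map gives 1.459341; window check 0.6 ≤ 1.459341 < 1.6 is true → IN Λ
[5] lift (3,10): star map gives 1.074176; window check 0.6 ≤ 1.074176 < 1.6 is true → IN Λ
[6] lift (1,-6): star map gives 2.155494; window check 0.6 ≤ 2.155494 < 1.6 is false → out
[7] lift (2,11): star map gives -0.118406; window check 0.6 ≤ -0.118406 < 1.6 is false → out
[8] lift (5,16): star map gives 1.918682; window check 0.6 ≤ 1.918682 < 1.6 is false → out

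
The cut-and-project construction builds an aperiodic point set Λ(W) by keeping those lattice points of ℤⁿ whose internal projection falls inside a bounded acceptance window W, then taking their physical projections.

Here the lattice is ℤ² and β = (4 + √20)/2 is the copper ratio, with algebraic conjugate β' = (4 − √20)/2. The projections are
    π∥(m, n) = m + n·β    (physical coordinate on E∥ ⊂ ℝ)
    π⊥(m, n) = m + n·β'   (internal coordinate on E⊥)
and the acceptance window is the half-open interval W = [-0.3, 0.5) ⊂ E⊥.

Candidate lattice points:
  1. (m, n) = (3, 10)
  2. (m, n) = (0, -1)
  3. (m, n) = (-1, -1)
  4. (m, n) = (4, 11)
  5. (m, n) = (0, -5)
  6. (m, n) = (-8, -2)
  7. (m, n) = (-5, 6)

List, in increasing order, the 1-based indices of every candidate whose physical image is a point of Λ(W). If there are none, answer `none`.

2

Compute β' = (4−√20)/2 = -0.236068, so π⊥(m,n) = m -0.236068·n.
candidate 1: (m,n)=(3,10) → π∥ = 3+10·β ≈ 45.360680, π⊥ = 3+10·β' ≈ 0.639320 ∉ [-0.3, 0.5) ⇒ out
candidate 2: (m,n)=(0,-1) → π∥ = 0-1·β ≈ -4.236068, π⊥ = 0-1·β' ≈ 0.236068 ∈ [-0.3, 0.5) ⇒ IN Λ
candidate 3: (m,n)=(-1,-1) → π∥ = -1-1·β ≈ -5.236068, π⊥ = -1-1·β' ≈ -0.763932 ∉ [-0.3, 0.5) ⇒ out
candidate 4: (m,n)=(4,11) → π∥ = 4+11·β ≈ 50.596748, π⊥ = 4+11·β' ≈ 1.403252 ∉ [-0.3, 0.5) ⇒ out
candidate 5: (m,n)=(0,-5) → π∥ = 0-5·β ≈ -21.180340, π⊥ = 0-5·β' ≈ 1.180340 ∉ [-0.3, 0.5) ⇒ out
candidate 6: (m,n)=(-8,-2) → π∥ = -8-2·β ≈ -16.472136, π⊥ = -8-2·β' ≈ -7.527864 ∉ [-0.3, 0.5) ⇒ out
candidate 7: (m,n)=(-5,6) → π∥ = -5+6·β ≈ 20.416408, π⊥ = -5+6·β' ≈ -6.416408 ∉ [-0.3, 0.5) ⇒ out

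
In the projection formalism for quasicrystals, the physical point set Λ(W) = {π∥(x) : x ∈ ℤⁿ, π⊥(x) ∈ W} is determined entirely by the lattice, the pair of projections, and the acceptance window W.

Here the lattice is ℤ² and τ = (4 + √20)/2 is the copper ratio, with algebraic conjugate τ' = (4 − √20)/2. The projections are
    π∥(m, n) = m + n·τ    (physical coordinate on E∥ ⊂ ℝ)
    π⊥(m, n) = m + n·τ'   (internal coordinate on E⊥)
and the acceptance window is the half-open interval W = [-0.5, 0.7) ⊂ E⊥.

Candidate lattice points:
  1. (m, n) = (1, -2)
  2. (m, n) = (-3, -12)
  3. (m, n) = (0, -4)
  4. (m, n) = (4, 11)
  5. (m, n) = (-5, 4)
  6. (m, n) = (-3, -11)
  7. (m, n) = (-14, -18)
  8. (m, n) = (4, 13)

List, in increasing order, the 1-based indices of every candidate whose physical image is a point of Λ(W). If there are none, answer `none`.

Compute τ' = (4−√20)/2 = -0.2361, so π⊥(m,n) = m -0.2361·n.
candidate 1: (m,n)=(1,-2) → π∥ = 1-2·τ ≈ -7.4721, π⊥ = 1-2·τ' ≈ 1.4721 ∉ [-0.5, 0.7) ⇒ out
candidate 2: (m,n)=(-3,-12) → π∥ = -3-12·τ ≈ -53.8328, π⊥ = -3-12·τ' ≈ -0.1672 ∈ [-0.5, 0.7) ⇒ IN Λ
candidate 3: (m,n)=(0,-4) → π∥ = 0-4·τ ≈ -16.9443, π⊥ = 0-4·τ' ≈ 0.9443 ∉ [-0.5, 0.7) ⇒ out
candidate 4: (m,n)=(4,11) → π∥ = 4+11·τ ≈ 50.5967, π⊥ = 4+11·τ' ≈ 1.4033 ∉ [-0.5, 0.7) ⇒ out
candidate 5: (m,n)=(-5,4) → π∥ = -5+4·τ ≈ 11.9443, π⊥ = -5+4·τ' ≈ -5.9443 ∉ [-0.5, 0.7) ⇒ out
candidate 6: (m,n)=(-3,-11) → π∥ = -3-11·τ ≈ -49.5967, π⊥ = -3-11·τ' ≈ -0.4033 ∈ [-0.5, 0.7) ⇒ IN Λ
candidate 7: (m,n)=(-14,-18) → π∥ = -14-18·τ ≈ -90.2492, π⊥ = -14-18·τ' ≈ -9.7508 ∉ [-0.5, 0.7) ⇒ out
candidate 8: (m,n)=(4,13) → π∥ = 4+13·τ ≈ 59.0689, π⊥ = 4+13·τ' ≈ 0.9311 ∉ [-0.5, 0.7) ⇒ out

2, 6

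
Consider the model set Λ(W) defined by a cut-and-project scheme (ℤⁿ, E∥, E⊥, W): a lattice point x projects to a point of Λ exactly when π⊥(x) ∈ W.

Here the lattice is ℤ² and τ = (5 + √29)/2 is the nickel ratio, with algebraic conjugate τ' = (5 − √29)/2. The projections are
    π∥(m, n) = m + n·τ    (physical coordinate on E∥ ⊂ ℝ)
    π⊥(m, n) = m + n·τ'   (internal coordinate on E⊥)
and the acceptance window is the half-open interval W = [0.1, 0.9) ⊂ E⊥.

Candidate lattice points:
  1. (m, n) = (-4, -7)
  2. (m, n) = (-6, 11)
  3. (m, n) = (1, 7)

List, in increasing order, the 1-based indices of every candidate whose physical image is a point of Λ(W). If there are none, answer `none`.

none

τ' = (5−√29)/2 ≈ -0.192582.
#1 (-4,-7): internal coord -4 + (-7)·τ' = -2.651923; -2.651923 ∉ [0.1, 0.9) → out
#2 (-6,11): internal coord -6 + (11)·τ' = -8.118406; -8.118406 ∉ [0.1, 0.9) → out
#3 (1,7): internal coord 1 + (7)·τ' = -0.348077; -0.348077 ∉ [0.1, 0.9) → out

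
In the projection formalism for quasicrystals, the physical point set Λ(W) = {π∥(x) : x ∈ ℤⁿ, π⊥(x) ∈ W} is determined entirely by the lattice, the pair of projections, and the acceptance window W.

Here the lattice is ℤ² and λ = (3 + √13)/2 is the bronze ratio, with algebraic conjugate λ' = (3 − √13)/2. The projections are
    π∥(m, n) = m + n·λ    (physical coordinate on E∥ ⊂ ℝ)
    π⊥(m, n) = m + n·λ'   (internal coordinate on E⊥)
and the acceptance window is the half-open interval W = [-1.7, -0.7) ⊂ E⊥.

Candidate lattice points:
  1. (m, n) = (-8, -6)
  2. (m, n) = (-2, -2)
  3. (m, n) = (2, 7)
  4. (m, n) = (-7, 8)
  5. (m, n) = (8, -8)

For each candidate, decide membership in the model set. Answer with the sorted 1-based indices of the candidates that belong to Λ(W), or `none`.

2

λ' = (3−√13)/2 ≈ -0.30278.
#1 (-8,-6): internal coord -8 + (-6)·λ' = -6.18335; -6.18335 ∉ [-1.7, -0.7) → out
#2 (-2,-2): internal coord -2 + (-2)·λ' = -1.39445; -1.39445 ∈ [-1.7, -0.7) → IN Λ
#3 (2,7): internal coord 2 + (7)·λ' = -0.11943; -0.11943 ∉ [-1.7, -0.7) → out
#4 (-7,8): internal coord -7 + (8)·λ' = -9.42221; -9.42221 ∉ [-1.7, -0.7) → out
#5 (8,-8): internal coord 8 + (-8)·λ' = +10.42221; +10.42221 ∉ [-1.7, -0.7) → out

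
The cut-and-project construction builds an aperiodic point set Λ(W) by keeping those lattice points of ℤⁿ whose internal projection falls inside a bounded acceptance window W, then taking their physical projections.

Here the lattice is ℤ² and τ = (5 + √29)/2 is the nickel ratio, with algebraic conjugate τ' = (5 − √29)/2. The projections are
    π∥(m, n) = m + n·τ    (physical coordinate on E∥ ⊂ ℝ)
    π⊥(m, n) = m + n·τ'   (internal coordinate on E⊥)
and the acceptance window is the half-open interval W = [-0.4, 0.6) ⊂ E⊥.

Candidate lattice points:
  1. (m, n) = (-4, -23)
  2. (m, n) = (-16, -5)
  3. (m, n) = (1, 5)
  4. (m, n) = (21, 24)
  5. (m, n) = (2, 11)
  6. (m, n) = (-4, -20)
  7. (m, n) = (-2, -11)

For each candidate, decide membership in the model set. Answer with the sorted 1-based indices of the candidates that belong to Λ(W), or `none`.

Compute τ' = (5−√29)/2 = -0.1926, so π⊥(m,n) = m -0.1926·n.
candidate 1: (m,n)=(-4,-23) → π∥ = -4-23·τ ≈ -123.4294, π⊥ = -4-23·τ' ≈ 0.4294 ∈ [-0.4, 0.6) ⇒ IN Λ
candidate 2: (m,n)=(-16,-5) → π∥ = -16-5·τ ≈ -41.9629, π⊥ = -16-5·τ' ≈ -15.0371 ∉ [-0.4, 0.6) ⇒ out
candidate 3: (m,n)=(1,5) → π∥ = 1+5·τ ≈ 26.9629, π⊥ = 1+5·τ' ≈ 0.0371 ∈ [-0.4, 0.6) ⇒ IN Λ
candidate 4: (m,n)=(21,24) → π∥ = 21+24·τ ≈ 145.6220, π⊥ = 21+24·τ' ≈ 16.3780 ∉ [-0.4, 0.6) ⇒ out
candidate 5: (m,n)=(2,11) → π∥ = 2+11·τ ≈ 59.1184, π⊥ = 2+11·τ' ≈ -0.1184 ∈ [-0.4, 0.6) ⇒ IN Λ
candidate 6: (m,n)=(-4,-20) → π∥ = -4-20·τ ≈ -107.8516, π⊥ = -4-20·τ' ≈ -0.1484 ∈ [-0.4, 0.6) ⇒ IN Λ
candidate 7: (m,n)=(-2,-11) → π∥ = -2-11·τ ≈ -59.1184, π⊥ = -2-11·τ' ≈ 0.1184 ∈ [-0.4, 0.6) ⇒ IN Λ

1, 3, 5, 6, 7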